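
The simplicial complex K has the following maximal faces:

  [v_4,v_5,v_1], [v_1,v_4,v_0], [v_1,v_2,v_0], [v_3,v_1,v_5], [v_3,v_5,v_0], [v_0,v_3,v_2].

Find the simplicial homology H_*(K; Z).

K has 6 vertices, 12 edges, 6 triangles.
rank ∂_0 = 0, rank ∂_1 = 5 ⇒ b_0 = 6 − 0 − 5 = 1; all invariant factors of ∂_1 are 1 so no torsion. So H_0 ≅ Z.
rank ∂_1 = 5, rank ∂_2 = 6 ⇒ b_1 = 12 − 5 − 6 = 1; all invariant factors of ∂_2 are 1 so no torsion. So H_1 ≅ Z.
rank ∂_2 = 6, rank ∂_3 = 0 ⇒ b_2 = 6 − 6 − 0 = 0. So H_2 ≅ 0.

H_0 ≅ Z,  H_1 ≅ Z,  H_2 = 0.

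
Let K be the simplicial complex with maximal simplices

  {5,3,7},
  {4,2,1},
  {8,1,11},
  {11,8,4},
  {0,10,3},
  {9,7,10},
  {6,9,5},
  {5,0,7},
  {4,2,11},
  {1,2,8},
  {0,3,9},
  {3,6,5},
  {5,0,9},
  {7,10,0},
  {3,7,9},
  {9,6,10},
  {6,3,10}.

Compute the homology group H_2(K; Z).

H_2 ≅ 0.

Take the total order 0 < 1 < 2 < 3 < 4 < 5 < 6 < 7 < 8 < 9 < 10 < 11 on the vertex set. Then K (dimension 2) consists of the simplices:

  0-simplices (12): [0], [1], [2], [3], [4], [5], [6], [7], [8], [9], [10], [11]
  1-simplices (28): (28 of them)
  2-simplices (17): [0,3,9], [0,3,10], [0,5,7], [0,5,9], [0,7,10], [1,2,4], [1,2,8], [1,8,11], [2,4,11], [3,5,6], [3,5,7], [3,6,10], [3,7,9], [4,8,11], [5,6,9], [6,9,10], [7,9,10]

so the chain groups are C_0 ≅ Z^12, C_1 ≅ Z^28, C_2 ≅ Z^17.

The boundary map ∂_1: C_1 → C_0 is given by ∂[p,q] = [q] − [p]. For instance
  ∂[9,10] = [10] − [9].
This gives a 12×28 integer matrix of rank 10; reducing to Smith normal form yields diagonal entries (1,1,1,1,1,1,1,1,1,1).

The boundary map ∂_2: C_2 → C_1 maps a triangle to the signed sum of its edges. For instance
  ∂[6,9,10] = [9,10] − [6,10] + [6,9],
  ∂[4,8,11] = [8,11] − [4,11] + [4,8].
This gives a 28×17 integer matrix of rank 17; reducing to Smith normal form yields diagonal entries (1,1,1,1,1,1,1,1,1,1,1,1,1,1,1,1,2).

Computing H_k = (kernel of ∂_k) / (image of ∂_{k+1}):

  H_2: rank ker ∂_2 − rank ∂_3 = (17 − 17) − 0 = 0, and there is no ∂_3, so H_2 = 0.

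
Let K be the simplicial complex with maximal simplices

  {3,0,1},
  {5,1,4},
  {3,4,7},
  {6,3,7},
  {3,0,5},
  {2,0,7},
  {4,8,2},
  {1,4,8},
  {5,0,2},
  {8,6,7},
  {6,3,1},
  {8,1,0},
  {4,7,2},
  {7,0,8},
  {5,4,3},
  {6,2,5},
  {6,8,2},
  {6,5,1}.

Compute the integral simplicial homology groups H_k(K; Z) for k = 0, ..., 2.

H_0 ≅ Z,  H_1 ≅ Z ⊕ Z_2,  H_2 = 0.

Take the total order 0 < 1 < 2 < 3 < 4 < 5 < 6 < 7 < 8 on the vertex set. Then K (dimension 2) consists of the simplices:

  0-simplices (9): [0], [1], [2], [3], [4], [5], [6], [7], [8]
  1-simplices (27): (27 of them)
  2-simplices (18): [0,1,3], [0,1,8], [0,2,5], [0,2,7], [0,3,5], [0,7,8], [1,3,6], [1,4,5], [1,4,8], [1,5,6], [2,4,7], [2,4,8], [2,5,6], [2,6,8], [3,4,5], [3,4,7], [3,6,7], [6,7,8]

Hence C_0 ≅ Z^9, C_1 ≅ Z^27, C_2 ≅ Z^18.

∂_1: C_1 → C_0 sends each edge [p,q] (with p < q) to q − p.
The resulting 9×27 matrix has rank 8, and its Smith normal form has invariant factors (1,1,1,1,1,1,1,1).

∂_2: C_2 → C_1 acts by ∂[p,q,r] = [q,r] − [p,r] + [p,q]. For instance
  ∂[0,3,5] = [3,5] − [0,5] + [0,3],
  ∂[0,7,8] = [7,8] − [0,8] + [0,7].
The 27×18 boundary matrix has rank 18 and Smith normal form diag(1,1,1,1,1,1,1,1,1,1,1,1,1,1,1,1,1,2).

Reading off H_k = ker ∂_k / im ∂_{k+1}:

  H_0: rank C_0 − rank ∂_1 = 9 − 8 = 1, and the invariant factors of ∂_1 are all 1, so H_0 = Z.
  H_1: rank ker ∂_1 − rank ∂_2 = (27 − 8) − 18 = 1, and ∂_2 has invariant factor 2 > 1, so H_1 = Z ⊕ Z_2.
  H_2: rank ker ∂_2 − rank ∂_3 = (18 − 18) − 0 = 0, and there is no ∂_3, so H_2 = 0.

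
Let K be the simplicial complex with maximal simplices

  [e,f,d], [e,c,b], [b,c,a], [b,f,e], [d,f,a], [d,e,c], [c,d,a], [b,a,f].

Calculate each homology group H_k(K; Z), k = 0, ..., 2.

Fix the vertex order a < b < c < d < e < f and write every simplex with vertices in increasing order. Then dim K = 2 and the simplices of K are:

  0-simplices (6): a, b, c, d, e, f
  1-simplices (12): ab, ac, ad, af, bc, be, bf, cd, ce, de, df, ef
  2-simplices (8): abc, abf, acd, adf, bce, bef, cde, def

so the chain groups are C_0 ≅ Z^6, C_1 ≅ Z^12, C_2 ≅ Z^8.

Boundary ∂_1: C_1 → C_0 sends each edge [p,q] (with p < q) to q − p. For instance
  ∂af = f − a.
The 6×12 boundary matrix has rank 5 and Smith normal form diag(1,1,1,1,1).

Boundary ∂_2: C_2 → C_1 sends each 2-simplex [p,q,r] to [q,r] − [p,r] + [p,q]. For instance
  ∂bce = ce − be + bc,
  ∂cde = de − ce + cd.
This gives a 12×8 integer matrix of rank 7; reducing to Smith normal form yields diagonal entries (1,1,1,1,1,1,1).

Reading off H_k = ker ∂_k / im ∂_{k+1}:

  H_0: rank C_0 − rank ∂_1 = 6 − 5 = 1, and the invariant factors of ∂_1 are all 1, so H_0 ≅ Z.
  H_1: rank ker ∂_1 − rank ∂_2 = (12 − 5) − 7 = 0, and the invariant factors of ∂_2 are all 1, so H_1 ≅ 0.
  H_2: rank ker ∂_2 − rank ∂_3 = (8 − 7) − 0 = 1, and there is no ∂_3, so H_2 ≅ Z.

H_0 ≅ Z,  H_1 = 0,  H_2 ≅ Z.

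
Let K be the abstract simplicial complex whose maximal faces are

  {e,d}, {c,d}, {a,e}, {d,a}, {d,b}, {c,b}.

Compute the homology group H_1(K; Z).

Order the vertices as a < b < c < d < e. Listing each simplex with vertices in this order, K has dimension 1 with simplices:

  0-simplices (5): a, b, c, d, e
  1-simplices (6): ad, ae, bc, bd, cd, de

giving chain groups C_0 ≅ Z^5, C_1 ≅ Z^6.

∂_1: C_1 → C_0 maps an edge to its endpoints' difference, ∂[p,q] = q − p.
The 5×6 boundary matrix has rank 4 and Smith normal form diag(1,1,1,1).

From H_k ≅ ker(∂_k) / im(∂_{k+1}) we obtain:

  H_1: rank ker ∂_1 − rank ∂_2 = (6 − 4) − 0 = 2, and there is no ∂_2, so H_1 ≅ Z^2.

(K is a triangulation of a wedge of 2 circles.)

H_1 = Z^2.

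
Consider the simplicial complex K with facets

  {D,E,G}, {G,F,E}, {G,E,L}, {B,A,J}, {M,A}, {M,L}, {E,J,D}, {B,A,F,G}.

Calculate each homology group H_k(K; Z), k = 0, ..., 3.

H_0 ≅ Z,  H_1 ≅ Z^2,  H_2 = 0,  H_3 = 0.

Take the total order A < B < D < E < F < G < J < L < M on the vertex set. Then K (dimension 3) consists of the simplices:

  0-simplices (9): A, B, D, E, F, G, J, L, M
  1-simplices (18): AB, AF, AG, AJ, AM, BF, BG, BJ, DE, DG, DJ, EF, EG, EJ, EL, FG, GL, LM
  2-simplices (9): ABF, ABG, ABJ, AFG, BFG, DEG, DEJ, EFG, EGL
  3-simplices (1): ABFG

Hence C_0 ≅ Z^9, C_1 ≅ Z^18, C_2 ≅ Z^9, C_3 ≅ Z^1.

Boundary ∂_1: C_1 → C_0 is given by ∂[p,q] = [q] − [p].
This gives a 9×18 integer matrix of rank 8; reducing to Smith normal form yields diagonal entries (1,1,1,1,1,1,1,1).

∂_2: C_2 → C_1 acts by ∂[p,q,r] = [q,r] − [p,r] + [p,q]. For instance
  ∂BFG = FG − BG + BF,
  ∂DEG = EG − DG + DE.
As a 18×9 matrix over Z this has rank 8, with invariant factors (1,1,1,1,1,1,1,1).

∂_3: C_3 → C_2 sends each 3-simplex σ to the alternating sum Σ_i (−1)^i (σ with its i-th vertex removed). For instance
  ∂ABFG = BFG − AFG + ABG − ABF.
As a 9×1 matrix over Z this has rank 1, with invariant factors (1).

Computing H_k = (kernel of ∂_k) / (image of ∂_{k+1}):

  H_0: rank C_0 − rank ∂_1 = 9 − 8 = 1, and the invariant factors of ∂_1 are all 1, so H_0 ≅ Z.
  H_1: rank ker ∂_1 − rank ∂_2 = (18 − 8) − 8 = 2, and the invariant factors of ∂_2 are all 1, so H_1 ≅ Z^2.
  H_2: rank ker ∂_2 − rank ∂_3 = (9 − 8) − 1 = 0, and the invariant factors of ∂_3 are all 1, so H_2 ≅ 0.
  H_3: rank ker ∂_3 − rank ∂_4 = (1 − 1) − 0 = 0, and there is no ∂_4, so H_3 ≅ 0.

As a check, the Euler characteristic is 9 − 18 + 9 − 1 = -1, which agrees with 1 − 2 + 0 − 0 = -1.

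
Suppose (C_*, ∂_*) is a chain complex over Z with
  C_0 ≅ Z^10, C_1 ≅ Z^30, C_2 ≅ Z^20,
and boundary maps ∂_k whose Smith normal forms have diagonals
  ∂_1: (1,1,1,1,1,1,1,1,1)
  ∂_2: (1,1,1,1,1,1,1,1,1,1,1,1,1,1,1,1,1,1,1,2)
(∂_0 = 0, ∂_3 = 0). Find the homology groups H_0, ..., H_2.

H_0 = Z,  H_1 = Z ⊕ Z/2,  H_2 = 0.

H_0: b_0 = 10 − 0 − 9 = 1; torsion from ∂_1 factors > 1: none. So H_0 = Z.
H_1: b_1 = 30 − 9 − 20 = 1; torsion from ∂_2 factors > 1: [2]. So H_1 = Z ⊕ Z/2.
H_2: b_2 = 20 − 20 − 0 = 0; torsion from ∂_3 factors > 1: none. So H_2 = 0.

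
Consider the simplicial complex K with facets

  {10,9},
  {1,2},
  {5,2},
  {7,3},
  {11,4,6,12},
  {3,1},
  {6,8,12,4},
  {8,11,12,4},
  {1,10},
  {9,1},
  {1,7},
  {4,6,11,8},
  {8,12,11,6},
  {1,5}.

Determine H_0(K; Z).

H_0 = Z^2.

Take the total order 1 < 2 < 3 < 4 < 5 < 6 < 7 < 8 < 9 < 10 < 11 < 12 on the vertex set. Then K (dimension 3) consists of the simplices:

  0-simplices (12): [1], [2], [3], [4], [5], [6], [7], [8], [9], [10], [11], [12]
  1-simplices (19): [1,2], [1,3], [1,5], [1,7], [1,9], [1,10], [2,5], [3,7], [4,6], [4,8], [4,11], [4,12], [6,8], [6,11], [6,12], [8,11], [8,12], [9,10], [11,12]
  2-simplices (10): [4,6,8], [4,6,11], [4,6,12], [4,8,11], [4,8,12], [4,11,12], [6,8,11], [6,8,12], [6,11,12], [8,11,12]
  3-simplices (5): [4,6,8,11], [4,6,8,12], [4,6,11,12], [4,8,11,12], [6,8,11,12]

Hence C_0 ≅ Z^12, C_1 ≅ Z^19, C_2 ≅ Z^10, C_3 ≅ Z^5.

The boundary map ∂_1: C_1 → C_0 is given by ∂[p,q] = [q] − [p]. For instance
  ∂[3,7] = [7] − [3].
This gives a 12×19 integer matrix of rank 10; reducing to Smith normal form yields diagonal entries (1,1,1,1,1,1,1,1,1,1).

Boundary ∂_2: C_2 → C_1 acts by ∂[p,q,r] = [q,r] − [p,r] + [p,q]. For instance
  ∂[6,8,11] = [8,11] − [6,11] + [6,8],
  ∂[4,8,11] = [8,11] − [4,11] + [4,8].
This gives a 19×10 integer matrix of rank 6; reducing to Smith normal form yields diagonal entries (1,1,1,1,1,1).

The boundary map ∂_3: C_3 → C_2 sends each 3-simplex σ to the alternating sum Σ_i (−1)^i (σ with its i-th vertex removed). For instance
  ∂[4,8,11,12] = [8,11,12] − [4,11,12] + [4,8,12] − [4,8,11],
  ∂[6,8,11,12] = [8,11,12] − [6,11,12] + [6,8,12] − [6,8,11].
The resulting 10×5 matrix has rank 4, and its Smith normal form has invariant factors (1,1,1,1).

Now H_k = ker ∂_k / im ∂_{k+1}, so:

  H_0: rank C_0 − rank ∂_1 = 12 − 10 = 2, and the invariant factors of ∂_1 are all 1, so H_0 = Z^2.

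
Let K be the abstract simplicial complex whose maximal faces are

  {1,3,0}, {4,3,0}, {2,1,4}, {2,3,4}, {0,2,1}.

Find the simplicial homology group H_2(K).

H_2 = 0.

Take the total order 0 < 1 < 2 < 3 < 4 on the vertex set. Then K (dimension 2) consists of the simplices:

  0-simplices (5): [0], [1], [2], [3], [4]
  1-simplices (10): [0,1], [0,2], [0,3], [0,4], [1,2], [1,3], [1,4], [2,3], [2,4], [3,4]
  2-simplices (5): [0,1,2], [0,1,3], [0,3,4], [1,2,4], [2,3,4]

Hence C_0 ≅ Z^5, C_1 ≅ Z^10, C_2 ≅ Z^5.

The boundary map ∂_1: C_1 → C_0 is given by ∂[p,q] = [q] − [p]. For instance
  ∂[0,3] = [3] − [0].
The resulting 5×10 matrix has rank 4, and its Smith normal form has invariant factors (1,1,1,1).

∂_2: C_2 → C_1 sends each 2-simplex [p,q,r] to [q,r] − [p,r] + [p,q]. For instance
  ∂[1,2,4] = [2,4] − [1,4] + [1,2],
  ∂[0,1,2] = [1,2] − [0,2] + [0,1].
This gives a 10×5 integer matrix of rank 5; reducing to Smith normal form yields diagonal entries (1,1,1,1,1).

From H_k ≅ ker(∂_k) / im(∂_{k+1}) we obtain:

  H_2: rank ker ∂_2 − rank ∂_3 = (5 − 5) − 0 = 0, and there is no ∂_3, so H_2 ≅ 0.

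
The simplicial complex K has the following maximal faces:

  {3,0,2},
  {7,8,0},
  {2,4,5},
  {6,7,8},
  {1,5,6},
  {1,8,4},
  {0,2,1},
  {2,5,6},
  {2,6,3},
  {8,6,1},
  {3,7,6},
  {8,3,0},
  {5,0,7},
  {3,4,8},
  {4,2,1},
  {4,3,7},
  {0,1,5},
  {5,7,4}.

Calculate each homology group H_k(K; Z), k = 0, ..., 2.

K has 9 vertices, 27 edges, 18 triangles.
rank ∂_0 = 0, rank ∂_1 = 8 ⇒ b_0 = 9 − 0 − 8 = 1; all invariant factors of ∂_1 are 1 so no torsion. So H_0 = Z.
rank ∂_1 = 8, rank ∂_2 = 18 ⇒ b_1 = 27 − 8 − 18 = 1; ∂_2 has invariant factor(s) [2] giving torsion. So H_1 = Z × Z/2.
rank ∂_2 = 18, rank ∂_3 = 0 ⇒ b_2 = 18 − 18 − 0 = 0. So H_2 = 0.

H_0 ≅ Z,  H_1 ≅ Z × Z/2,  H_2 = 0.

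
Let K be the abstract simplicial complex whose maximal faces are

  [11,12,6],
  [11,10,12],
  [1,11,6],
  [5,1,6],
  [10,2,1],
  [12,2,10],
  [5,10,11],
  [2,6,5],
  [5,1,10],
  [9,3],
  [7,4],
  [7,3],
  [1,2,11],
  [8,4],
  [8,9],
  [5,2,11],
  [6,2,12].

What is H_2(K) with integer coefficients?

K has 12 vertices, 23 edges, 12 triangles.
rank ∂_2 = 12, rank ∂_3 = 0 ⇒ b_2 = 12 − 12 − 0 = 0. So H_2 ≅ 0.

H_2 ≅ 0.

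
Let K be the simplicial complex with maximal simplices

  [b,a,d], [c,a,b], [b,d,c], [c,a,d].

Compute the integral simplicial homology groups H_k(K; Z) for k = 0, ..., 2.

Fix the vertex order a < b < c < d and write every simplex with vertices in increasing order. Then dim K = 2 and the simplices of K are:

  0-simplices (4): a, b, c, d
  1-simplices (6): ab, ac, ad, bc, bd, cd
  2-simplices (4): abc, abd, acd, bcd

Hence C_0 ≅ Z^4, C_1 ≅ Z^6, C_2 ≅ Z^4.

Boundary ∂_1: C_1 → C_0 is given by ∂[p,q] = [q] − [p]. For instance
  ∂bc = c − b.
The 4×6 boundary matrix has rank 3 and Smith normal form diag(1,1,1).

∂_2: C_2 → C_1 maps a triangle to the signed sum of its edges. For instance
  ∂abc = bc − ac + ab,
  ∂bcd = cd − bd + bc.
As a 6×4 matrix over Z this has rank 3, with invariant factors (1,1,1).

Computing H_k = (kernel of ∂_k) / (image of ∂_{k+1}):

  H_0: rank C_0 − rank ∂_1 = 4 − 3 = 1, and the invariant factors of ∂_1 are all 1, so H_0 = Z.
  H_1: rank ker ∂_1 − rank ∂_2 = (6 − 3) − 3 = 0, and the invariant factors of ∂_2 are all 1, so H_1 = 0.
  H_2: rank ker ∂_2 − rank ∂_3 = (4 − 3) − 0 = 1, and there is no ∂_3, so H_2 = Z.

(K is a triangulation of the 2-sphere S^2.)

H_0 = Z,  H_1 = 0,  H_2 = Z.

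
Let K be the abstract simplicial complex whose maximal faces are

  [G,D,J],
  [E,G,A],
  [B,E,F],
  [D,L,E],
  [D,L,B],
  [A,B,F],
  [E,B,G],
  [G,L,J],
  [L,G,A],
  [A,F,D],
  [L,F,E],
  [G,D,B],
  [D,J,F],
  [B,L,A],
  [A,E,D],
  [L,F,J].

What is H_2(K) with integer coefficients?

H_2 = Z.

Fix the vertex order A < B < D < E < F < G < J < L and write every simplex with vertices in increasing order. Then dim K = 2 and the simplices of K are:

  0-simplices (8): A, B, D, E, F, G, J, L
  1-simplices (24): AB, AD, AE, AF, AG, AL, BD, BE, BF, BG, BL, DE, DF, DG, DJ, DL, EF, EG, EL, FJ, FL, GJ, GL, JL
  2-simplices (16): ABF, ABL, ADE, ADF, AEG, AGL, BDG, BDL, BEF, BEG, DEL, DFJ, DGJ, EFL, FJL, GJL

Hence C_0 ≅ Z^8, C_1 ≅ Z^24, C_2 ≅ Z^16.

∂_1: C_1 → C_0 is given by ∂[p,q] = [q] − [p]. For instance
  ∂BG = G − B.
As a 8×24 matrix over Z this has rank 7, with invariant factors (1,1,1,1,1,1,1).

∂_2: C_2 → C_1 maps a triangle to the signed sum of its edges. For instance
  ∂AEG = EG − AG + AE,
  ∂AGL = GL − AL + AG.
The resulting 24×16 matrix has rank 15, and its Smith normal form has invariant factors (1,1,1,1,1,1,1,1,1,1,1,1,1,1,1).

Reading off H_k = ker ∂_k / im ∂_{k+1}:

  H_2: rank ker ∂_2 − rank ∂_3 = (16 − 15) − 0 = 1, and there is no ∂_3, so H_2 = Z.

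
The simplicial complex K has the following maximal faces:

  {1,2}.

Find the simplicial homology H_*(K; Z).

K has 2 vertices, 1 edge.
rank ∂_0 = 0, rank ∂_1 = 1 ⇒ b_0 = 2 − 0 − 1 = 1; all invariant factors of ∂_1 are 1 so no torsion. So H_0 ≅ Z.
rank ∂_1 = 1, rank ∂_2 = 0 ⇒ b_1 = 1 − 1 − 0 = 0. So H_1 ≅ 0.

H_0 = Z,  H_1 = 0.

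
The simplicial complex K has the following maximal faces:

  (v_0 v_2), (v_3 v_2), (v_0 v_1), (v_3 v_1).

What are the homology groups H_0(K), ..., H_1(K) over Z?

H_0 ≅ Z,  H_1 ≅ Z.

Fix the vertex order v_0 < v_1 < v_2 < v_3 and write every simplex with vertices in increasing order. Then dim K = 1 and the simplices of K are:

  0-simplices (4): [v_0], [v_1], [v_2], [v_3]
  1-simplices (4): [v_0,v_1], [v_0,v_2], [v_1,v_3], [v_2,v_3]

Hence C_0 ≅ Z^4, C_1 ≅ Z^4.

Boundary ∂_1: C_1 → C_0 maps an edge to its endpoints' difference, ∂[p,q] = q − p. For instance
  ∂[v_2,v_3] = [v_3] − [v_2].
As a 4×4 matrix over Z this has rank 3, with invariant factors (1,1,1).

Reading off H_k = ker ∂_k / im ∂_{k+1}:

  H_0: rank C_0 − rank ∂_1 = 4 − 3 = 1, and the invariant factors of ∂_1 are all 1, so H_0 ≅ Z.
  H_1: rank ker ∂_1 − rank ∂_2 = (4 − 3) − 0 = 1, and there is no ∂_2, so H_1 ≅ Z.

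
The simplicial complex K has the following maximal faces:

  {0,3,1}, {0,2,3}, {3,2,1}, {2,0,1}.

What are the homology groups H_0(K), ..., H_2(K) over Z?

H_0 = Z,  H_1 = 0,  H_2 = Z.

Take the total order 0 < 1 < 2 < 3 on the vertex set. Then K (dimension 2) consists of the simplices:

  0-simplices (4): [0], [1], [2], [3]
  1-simplices (6): [0,1], [0,2], [0,3], [1,2], [1,3], [2,3]
  2-simplices (4): [0,1,2], [0,1,3], [0,2,3], [1,2,3]

Hence C_0 ≅ Z^4, C_1 ≅ Z^6, C_2 ≅ Z^4.

∂_1: C_1 → C_0 sends each edge [p,q] (with p < q) to q − p. For instance
  ∂[1,2] = [2] − [1].
The resulting 4×6 matrix has rank 3, and its Smith normal form has invariant factors (1,1,1).

The boundary map ∂_2: C_2 → C_1 acts by ∂[p,q,r] = [q,r] − [p,r] + [p,q]. For instance
  ∂[0,1,2] = [1,2] − [0,2] + [0,1],
  ∂[0,2,3] = [2,3] − [0,3] + [0,2].
The 6×4 boundary matrix has rank 3 and Smith normal form diag(1,1,1).

Computing H_k = (kernel of ∂_k) / (image of ∂_{k+1}):

  H_0: rank C_0 − rank ∂_1 = 4 − 3 = 1, and the invariant factors of ∂_1 are all 1, so H_0 = Z.
  H_1: rank ker ∂_1 − rank ∂_2 = (6 − 3) − 3 = 0, and the invariant factors of ∂_2 are all 1, so H_1 = 0.
  H_2: rank ker ∂_2 − rank ∂_3 = (4 − 3) − 0 = 1, and there is no ∂_3, so H_2 = Z.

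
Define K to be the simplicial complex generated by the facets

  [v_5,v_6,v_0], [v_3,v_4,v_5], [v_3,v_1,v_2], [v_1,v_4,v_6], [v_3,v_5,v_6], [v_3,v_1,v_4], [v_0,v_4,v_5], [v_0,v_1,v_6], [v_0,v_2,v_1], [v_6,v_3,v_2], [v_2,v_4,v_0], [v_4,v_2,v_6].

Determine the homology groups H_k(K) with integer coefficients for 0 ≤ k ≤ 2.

H_0 = Z,  H_1 = Z/2Z,  H_2 = 0.

Take the total order v_0 < v_1 < v_2 < v_3 < v_4 < v_5 < v_6 on the vertex set. Then K (dimension 2) consists of the simplices:

  0-simplices (7): [v_0], [v_1], [v_2], [v_3], [v_4], [v_5], [v_6]
  1-simplices (18): (18 of them)
  2-simplices (12): (12 of them)

Hence C_0 ≅ Z^7, C_1 ≅ Z^18, C_2 ≅ Z^12.

The boundary map ∂_1: C_1 → C_0 maps an edge to its endpoints' difference, ∂[p,q] = q − p. For instance
  ∂[v_1,v_2] = [v_2] − [v_1].
The resulting 7×18 matrix has rank 6, and its Smith normal form has invariant factors (1,1,1,1,1,1).

The boundary map ∂_2: C_2 → C_1 sends each 2-simplex [p,q,r] to [q,r] − [p,r] + [p,q]. For instance
  ∂[v_1,v_4,v_6] = [v_4,v_6] − [v_1,v_6] + [v_1,v_4],
  ∂[v_1,v_2,v_3] = [v_2,v_3] − [v_1,v_3] + [v_1,v_2].
As a 18×12 matrix over Z this has rank 12, with invariant factors (1,1,1,1,1,1,1,1,1,1,1,2).

Reading off H_k = ker ∂_k / im ∂_{k+1}:

  H_0: rank C_0 − rank ∂_1 = 7 − 6 = 1, and the invariant factors of ∂_1 are all 1, so H_0 ≅ Z.
  H_1: rank ker ∂_1 − rank ∂_2 = (18 − 6) − 12 = 0, and ∂_2 has invariant factor 2 > 1, so H_1 ≅ Z/2Z.
  H_2: rank ker ∂_2 − rank ∂_3 = (12 − 12) − 0 = 0, and there is no ∂_3, so H_2 ≅ 0.

(K is a triangulation of the real projective plane RP^2.)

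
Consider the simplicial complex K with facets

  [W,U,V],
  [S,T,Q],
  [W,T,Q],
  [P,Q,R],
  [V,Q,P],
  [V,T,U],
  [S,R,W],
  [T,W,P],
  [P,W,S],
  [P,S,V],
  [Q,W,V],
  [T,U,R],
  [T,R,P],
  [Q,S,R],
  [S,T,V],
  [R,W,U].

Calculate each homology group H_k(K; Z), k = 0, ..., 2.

Order the vertices as P < Q < R < S < T < U < V < W. Listing each simplex with vertices in this order, K has dimension 2 with simplices:

  0-simplices (8): P, Q, R, S, T, U, V, W
  1-simplices (24): PQ, PR, PS, PT, PV, PW, QR, QS, QT, QV, QW, RS, RT, RU, RW, ST, SV, SW, TU, TV, TW, UV, UW, VW
  2-simplices (16): PQR, PQV, PRT, PSV, PSW, PTW, QRS, QST, QTW, QVW, RSW, RTU, RUW, STV, TUV, UVW

giving chain groups C_0 ≅ Z^8, C_1 ≅ Z^24, C_2 ≅ Z^16.

The boundary map ∂_1: C_1 → C_0 is given by ∂[p,q] = [q] − [p].
As a 8×24 matrix over Z this has rank 7, with invariant factors (1,1,1,1,1,1,1).

Boundary ∂_2: C_2 → C_1 maps a triangle to the signed sum of its edges. For instance
  ∂PRT = RT − PT + PR,
  ∂PSV = SV − PV + PS.
This gives a 24×16 integer matrix of rank 15; reducing to Smith normal form yields diagonal entries (1,1,1,1,1,1,1,1,1,1,1,1,1,1,1).

Now H_k = ker ∂_k / im ∂_{k+1}, so:

  H_0: rank C_0 − rank ∂_1 = 8 − 7 = 1, and the invariant factors of ∂_1 are all 1, so H_0 = Z.
  H_1: rank ker ∂_1 − rank ∂_2 = (24 − 7) − 15 = 2, and the invariant factors of ∂_2 are all 1, so H_1 = Z^2.
  H_2: rank ker ∂_2 − rank ∂_3 = (16 − 15) − 0 = 1, and there is no ∂_3, so H_2 = Z.

H_0 = Z,  H_1 = Z^2,  H_2 = Z.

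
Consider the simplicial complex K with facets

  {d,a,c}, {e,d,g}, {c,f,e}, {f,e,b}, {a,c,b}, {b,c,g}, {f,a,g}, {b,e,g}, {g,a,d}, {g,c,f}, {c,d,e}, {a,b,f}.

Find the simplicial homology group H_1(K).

Order the vertices as a < b < c < d < e < f < g. Listing each simplex with vertices in this order, K has dimension 2 with simplices:

  0-simplices (7): a, b, c, d, e, f, g
  1-simplices (18): ab, ac, ad, af, ag, bc, be, bf, bg, cd, ce, cf, cg, de, dg, ef, eg, fg
  2-simplices (12): abc, abf, acd, adg, afg, bcg, bef, beg, cde, cef, cfg, deg

giving chain groups C_0 ≅ Z^7, C_1 ≅ Z^18, C_2 ≅ Z^12.

Boundary ∂_1: C_1 → C_0 maps an edge to its endpoints' difference, ∂[p,q] = q − p. For instance
  ∂bf = f − b.
This gives a 7×18 integer matrix of rank 6; reducing to Smith normal form yields diagonal entries (1,1,1,1,1,1).

∂_2: C_2 → C_1 maps a triangle to the signed sum of its edges. For instance
  ∂bcg = cg − bg + bc,
  ∂abc = bc − ac + ab.
The resulting 18×12 matrix has rank 12, and its Smith normal form has invariant factors (1,1,1,1,1,1,1,1,1,1,1,2).

Reading off H_k = ker ∂_k / im ∂_{k+1}:

  H_1: rank ker ∂_1 − rank ∂_2 = (18 − 6) − 12 = 0, and ∂_2 has invariant factor 2 > 1, so H_1 = Z/2.

(K is a triangulation of the real projective plane RP^2.)

H_1 ≅ Z/2.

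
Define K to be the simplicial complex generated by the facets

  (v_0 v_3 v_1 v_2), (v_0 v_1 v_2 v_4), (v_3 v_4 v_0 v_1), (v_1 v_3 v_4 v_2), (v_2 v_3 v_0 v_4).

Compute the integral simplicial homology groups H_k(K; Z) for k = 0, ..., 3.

H_0 = Z,  H_1 = 0,  H_2 = 0,  H_3 = Z.

Take the total order v_0 < v_1 < v_2 < v_3 < v_4 on the vertex set. Then K (dimension 3) consists of the simplices:

  0-simplices (5): [v_0], [v_1], [v_2], [v_3], [v_4]
  1-simplices (10): [v_0,v_1], [v_0,v_2], [v_0,v_3], [v_0,v_4], [v_1,v_2], [v_1,v_3], [v_1,v_4], [v_2,v_3], [v_2,v_4], [v_3,v_4]
  2-simplices (10): [v_0,v_1,v_2], [v_0,v_1,v_3], [v_0,v_1,v_4], [v_0,v_2,v_3], [v_0,v_2,v_4], [v_0,v_3,v_4], [v_1,v_2,v_3], [v_1,v_2,v_4], [v_1,v_3,v_4], [v_2,v_3,v_4]
  3-simplices (5): [v_0,v_1,v_2,v_3], [v_0,v_1,v_2,v_4], [v_0,v_1,v_3,v_4], [v_0,v_2,v_3,v_4], [v_1,v_2,v_3,v_4]

giving chain groups C_0 ≅ Z^5, C_1 ≅ Z^10, C_2 ≅ Z^10, C_3 ≅ Z^5.

Boundary ∂_1: C_1 → C_0 is given by ∂[p,q] = [q] − [p]. For instance
  ∂[v_0,v_2] = [v_2] − [v_0].
The 5×10 boundary matrix has rank 4 and Smith normal form diag(1,1,1,1).

∂_2: C_2 → C_1 sends each 2-simplex [p,q,r] to [q,r] − [p,r] + [p,q]. For instance
  ∂[v_2,v_3,v_4] = [v_3,v_4] − [v_2,v_4] + [v_2,v_3],
  ∂[v_1,v_2,v_3] = [v_2,v_3] − [v_1,v_3] + [v_1,v_2].
As a 10×10 matrix over Z this has rank 6, with invariant factors (1,1,1,1,1,1).

∂_3: C_3 → C_2 sends each 3-simplex σ to the alternating sum Σ_i (−1)^i (σ with its i-th vertex removed). For instance
  ∂[v_0,v_1,v_3,v_4] = [v_1,v_3,v_4] − [v_0,v_3,v_4] + [v_0,v_1,v_4] − [v_0,v_1,v_3],
  ∂[v_0,v_1,v_2,v_3] = [v_1,v_2,v_3] − [v_0,v_2,v_3] + [v_0,v_1,v_3] − [v_0,v_1,v_2].
The resulting 10×5 matrix has rank 4, and its Smith normal form has invariant factors (1,1,1,1).

Now H_k = ker ∂_k / im ∂_{k+1}, so:

  H_0: rank C_0 − rank ∂_1 = 5 − 4 = 1, and the invariant factors of ∂_1 are all 1, so H_0 ≅ Z.
  H_1: rank ker ∂_1 − rank ∂_2 = (10 − 4) − 6 = 0, and the invariant factors of ∂_2 are all 1, so H_1 ≅ 0.
  H_2: rank ker ∂_2 − rank ∂_3 = (10 − 6) − 4 = 0, and the invariant factors of ∂_3 are all 1, so H_2 ≅ 0.
  H_3: rank ker ∂_3 − rank ∂_4 = (5 − 4) − 0 = 1, and there is no ∂_4, so H_3 ≅ Z.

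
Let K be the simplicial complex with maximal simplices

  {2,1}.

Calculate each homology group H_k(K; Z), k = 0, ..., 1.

H_0 = Z,  H_1 = 0.

Fix the vertex order 1 < 2 and write every simplex with vertices in increasing order. Then dim K = 1 and the simplices of K are:

  0-simplices (2): [1], [2]
  1-simplices (1): [1,2]

so the chain groups are C_0 ≅ Z^2, C_1 ≅ Z^1.

Boundary ∂_1: C_1 → C_0 maps an edge to its endpoints' difference, ∂[p,q] = q − p.
The 2×1 boundary matrix has rank 1 and Smith normal form diag(1).

Computing H_k = (kernel of ∂_k) / (image of ∂_{k+1}):

  H_0: rank C_0 − rank ∂_1 = 2 − 1 = 1, and the invariant factors of ∂_1 are all 1, so H_0 ≅ Z.
  H_1: rank ker ∂_1 − rank ∂_2 = (1 − 1) − 0 = 0, and there is no ∂_2, so H_1 ≅ 0.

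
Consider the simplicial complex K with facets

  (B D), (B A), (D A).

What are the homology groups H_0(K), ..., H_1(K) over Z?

Take the total order A < B < D on the vertex set. Then K (dimension 1) consists of the simplices:

  0-simplices (3): A, B, D
  1-simplices (3): AB, AD, BD

Hence C_0 ≅ Z^3, C_1 ≅ Z^3.

The boundary map ∂_1: C_1 → C_0 is given by ∂[p,q] = [q] − [p]. For instance
  ∂AD = D − A.
As a 3×3 matrix over Z this has rank 2, with invariant factors (1,1).

Reading off H_k = ker ∂_k / im ∂_{k+1}:

  H_0: rank C_0 − rank ∂_1 = 3 − 2 = 1, and the invariant factors of ∂_1 are all 1, so H_0 = Z.
  H_1: rank ker ∂_1 − rank ∂_2 = (3 − 2) − 0 = 1, and there is no ∂_2, so H_1 = Z.

As a check, the Euler characteristic is 3 − 3 = 0, which agrees with 1 − 1 = 0.

H_0 = Z,  H_1 = Z.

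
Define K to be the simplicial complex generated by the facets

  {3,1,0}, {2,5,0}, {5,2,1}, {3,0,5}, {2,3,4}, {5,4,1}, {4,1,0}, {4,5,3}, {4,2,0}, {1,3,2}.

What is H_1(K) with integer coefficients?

H_1 = Z/2Z.

We work with the vertex ordering 0 < 1 < 2 < 3 < 4 < 5. The simplices of K, each written with vertices in increasing order, are:

  0-simplices (6): [0], [1], [2], [3], [4], [5]
  1-simplices (15): [0,1], [0,2], [0,3], [0,4], [0,5], [1,2], [1,3], [1,4], [1,5], [2,3], [2,4], [2,5], [3,4], [3,5], [4,5]
  2-simplices (10): [0,1,3], [0,1,4], [0,2,4], [0,2,5], [0,3,5], [1,2,3], [1,2,5], [1,4,5], [2,3,4], [3,4,5]

Hence C_0 ≅ Z^6, C_1 ≅ Z^15, C_2 ≅ Z^10.

Boundary ∂_1: C_1 → C_0 is given by ∂[p,q] = [q] − [p].
The 6×15 boundary matrix has rank 5 and Smith normal form diag(1,1,1,1,1).

Boundary ∂_2: C_2 → C_1 acts by ∂[p,q,r] = [q,r] − [p,r] + [p,q]. For instance
  ∂[0,2,4] = [2,4] − [0,4] + [0,2],
  ∂[2,3,4] = [3,4] − [2,4] + [2,3].
As a 15×10 matrix over Z this has rank 10, with invariant factors (1,1,1,1,1,1,1,1,1,2).

From H_k ≅ ker(∂_k) / im(∂_{k+1}) we obtain:

  H_1: rank ker ∂_1 − rank ∂_2 = (15 − 5) − 10 = 0, and ∂_2 has invariant factor 2 > 1, so H_1 = Z/2Z.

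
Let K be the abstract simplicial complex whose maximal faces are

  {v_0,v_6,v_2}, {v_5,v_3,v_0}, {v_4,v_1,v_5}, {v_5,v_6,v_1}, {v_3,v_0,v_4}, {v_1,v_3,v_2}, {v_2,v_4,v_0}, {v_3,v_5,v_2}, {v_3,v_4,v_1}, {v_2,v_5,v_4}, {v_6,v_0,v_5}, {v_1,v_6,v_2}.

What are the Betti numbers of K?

Take the total order v_0 < v_1 < v_2 < v_3 < v_4 < v_5 < v_6 on the vertex set. Then K (dimension 2) consists of the simplices:

  0-simplices (7): [v_0], [v_1], [v_2], [v_3], [v_4], [v_5], [v_6]
  1-simplices (18): (18 of them)
  2-simplices (12): (12 of them)

Hence C_0 ≅ Z^7, C_1 ≅ Z^18, C_2 ≅ Z^12.

∂_1: C_1 → C_0 is given by ∂[p,q] = [q] − [p].
This gives a 7×18 integer matrix of rank 6; reducing to Smith normal form yields diagonal entries (1,1,1,1,1,1).

The boundary map ∂_2: C_2 → C_1 sends each 2-simplex [p,q,r] to [q,r] − [p,r] + [p,q]. For instance
  ∂[v_0,v_5,v_6] = [v_5,v_6] − [v_0,v_6] + [v_0,v_5],
  ∂[v_0,v_2,v_4] = [v_2,v_4] − [v_0,v_4] + [v_0,v_2].
The 18×12 boundary matrix has rank 12 and Smith normal form diag(1,1,1,1,1,1,1,1,1,1,1,2).

Computing H_k = (kernel of ∂_k) / (image of ∂_{k+1}):

  H_0: rank C_0 − rank ∂_1 = 7 − 6 = 1, and the invariant factors of ∂_1 are all 1, so H_0 = Z.
  H_1: rank ker ∂_1 − rank ∂_2 = (18 − 6) − 12 = 0, and ∂_2 has invariant factor 2 > 1, so H_1 = Z/2.
  H_2: rank ker ∂_2 − rank ∂_3 = (12 − 12) − 0 = 0, and there is no ∂_3, so H_2 = 0.

(K is a triangulation of the real projective plane RP^2.)

Hence the Betti numbers are b_0 = 1, b_1 = 0, b_2 = 0.

b_0 = 1, b_1 = 0, b_2 = 0.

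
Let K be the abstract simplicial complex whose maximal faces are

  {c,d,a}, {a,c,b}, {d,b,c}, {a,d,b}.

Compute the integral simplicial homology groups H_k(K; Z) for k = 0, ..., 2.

We work with the vertex ordering a < b < c < d. The simplices of K, each written with vertices in increasing order, are:

  0-simplices (4): a, b, c, d
  1-simplices (6): ab, ac, ad, bc, bd, cd
  2-simplices (4): abc, abd, acd, bcd

Hence C_0 ≅ Z^4, C_1 ≅ Z^6, C_2 ≅ Z^4.

Boundary ∂_1: C_1 → C_0 maps an edge to its endpoints' difference, ∂[p,q] = q − p. For instance
  ∂bd = d − b.
This gives a 4×6 integer matrix of rank 3; reducing to Smith normal form yields diagonal entries (1,1,1).

Boundary ∂_2: C_2 → C_1 sends each 2-simplex [p,q,r] to [q,r] − [p,r] + [p,q]. For instance
  ∂acd = cd − ad + ac,
  ∂abd = bd − ad + ab.
The resulting 6×4 matrix has rank 3, and its Smith normal form has invariant factors (1,1,1).

Reading off H_k = ker ∂_k / im ∂_{k+1}:

  H_0: rank C_0 − rank ∂_1 = 4 − 3 = 1, and the invariant factors of ∂_1 are all 1, so H_0 ≅ Z.
  H_1: rank ker ∂_1 − rank ∂_2 = (6 − 3) − 3 = 0, and the invariant factors of ∂_2 are all 1, so H_1 ≅ 0.
  H_2: rank ker ∂_2 − rank ∂_3 = (4 − 3) − 0 = 1, and there is no ∂_3, so H_2 ≅ Z.

H_0 ≅ Z,  H_1 = 0,  H_2 ≅ Z.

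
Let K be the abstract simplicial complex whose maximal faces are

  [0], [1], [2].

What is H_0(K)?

H_0 = Z^3.

Fix the vertex order 0 < 1 < 2 and write every simplex with vertices in increasing order. Then dim K = 0 and the simplices of K are:

  0-simplices (3): [0], [1], [2]

so the chain groups are C_0 ≅ Z^3.

Now H_k = ker ∂_k / im ∂_{k+1}, so:

  H_0: rank C_0 − rank ∂_1 = 3 − 0 = 3, and there is no ∂_1, so H_0 ≅ Z^3.

(K is a triangulation of a set of 3 points.)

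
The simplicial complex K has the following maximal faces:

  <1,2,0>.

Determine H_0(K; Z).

H_0 ≅ Z.

K has 3 vertices, 3 edges, 1 triangle.
rank ∂_0 = 0, rank ∂_1 = 2 ⇒ b_0 = 3 − 0 − 2 = 1; all invariant factors of ∂_1 are 1 so no torsion. So H_0 = Z.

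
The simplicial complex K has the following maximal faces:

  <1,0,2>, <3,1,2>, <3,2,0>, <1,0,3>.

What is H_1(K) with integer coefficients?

H_1 = 0.

Order the vertices as 0 < 1 < 2 < 3. Listing each simplex with vertices in this order, K has dimension 2 with simplices:

  0-simplices (4): [0], [1], [2], [3]
  1-simplices (6): [0,1], [0,2], [0,3], [1,2], [1,3], [2,3]
  2-simplices (4): [0,1,2], [0,1,3], [0,2,3], [1,2,3]

Hence C_0 ≅ Z^4, C_1 ≅ Z^6, C_2 ≅ Z^4.

Boundary ∂_1: C_1 → C_0 sends each edge [p,q] (with p < q) to q − p. For instance
  ∂[2,3] = [3] − [2].
The 4×6 boundary matrix has rank 3 and Smith normal form diag(1,1,1).

Boundary ∂_2: C_2 → C_1 maps a triangle to the signed sum of its edges. For instance
  ∂[0,1,3] = [1,3] − [0,3] + [0,1],
  ∂[1,2,3] = [2,3] − [1,3] + [1,2].
The 6×4 boundary matrix has rank 3 and Smith normal form diag(1,1,1).

From H_k ≅ ker(∂_k) / im(∂_{k+1}) we obtain:

  H_1: rank ker ∂_1 − rank ∂_2 = (6 − 3) − 3 = 0, and the invariant factors of ∂_2 are all 1, so H_1 = 0.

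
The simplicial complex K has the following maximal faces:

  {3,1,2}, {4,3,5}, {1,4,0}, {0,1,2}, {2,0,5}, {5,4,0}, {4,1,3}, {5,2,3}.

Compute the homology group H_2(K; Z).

H_2 ≅ Z.

Fix the vertex order 0 < 1 < 2 < 3 < 4 < 5 and write every simplex with vertices in increasing order. Then dim K = 2 and the simplices of K are:

  0-simplices (6): [0], [1], [2], [3], [4], [5]
  1-simplices (12): [0,1], [0,2], [0,4], [0,5], [1,2], [1,3], [1,4], [2,3], [2,5], [3,4], [3,5], [4,5]
  2-simplices (8): [0,1,2], [0,1,4], [0,2,5], [0,4,5], [1,2,3], [1,3,4], [2,3,5], [3,4,5]

so the chain groups are C_0 ≅ Z^6, C_1 ≅ Z^12, C_2 ≅ Z^8.

∂_1: C_1 → C_0 sends each edge [p,q] (with p < q) to q − p. For instance
  ∂[1,2] = [2] − [1].
The 6×12 boundary matrix has rank 5 and Smith normal form diag(1,1,1,1,1).

The boundary map ∂_2: C_2 → C_1 maps a triangle to the signed sum of its edges. For instance
  ∂[0,2,5] = [2,5] − [0,5] + [0,2],
  ∂[1,2,3] = [2,3] − [1,3] + [1,2].
The resulting 12×8 matrix has rank 7, and its Smith normal form has invariant factors (1,1,1,1,1,1,1).

Reading off H_k = ker ∂_k / im ∂_{k+1}:

  H_2: rank ker ∂_2 − rank ∂_3 = (8 − 7) − 0 = 1, and there is no ∂_3, so H_2 = Z.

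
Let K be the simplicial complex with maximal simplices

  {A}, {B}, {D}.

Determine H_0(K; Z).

We work with the vertex ordering A < B < D. The simplices of K, each written with vertices in increasing order, are:

  0-simplices (3): A, B, D

so the chain groups are C_0 ≅ Z^3.

From H_k ≅ ker(∂_k) / im(∂_{k+1}) we obtain:

  H_0: rank C_0 − rank ∂_1 = 3 − 0 = 3, and there is no ∂_1, so H_0 ≅ Z^3.

(K is a triangulation of a set of 3 points.)

H_0 = Z^3.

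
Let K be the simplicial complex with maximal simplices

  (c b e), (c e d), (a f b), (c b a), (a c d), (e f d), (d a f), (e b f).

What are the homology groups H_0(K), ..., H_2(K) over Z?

Order the vertices as a < b < c < d < e < f. Listing each simplex with vertices in this order, K has dimension 2 with simplices:

  0-simplices (6): a, b, c, d, e, f
  1-simplices (12): ab, ac, ad, af, bc, be, bf, cd, ce, de, df, ef
  2-simplices (8): abc, abf, acd, adf, bce, bef, cde, def

Hence C_0 ≅ Z^6, C_1 ≅ Z^12, C_2 ≅ Z^8.

Boundary ∂_1: C_1 → C_0 maps an edge to its endpoints' difference, ∂[p,q] = q − p.
The 6×12 boundary matrix has rank 5 and Smith normal form diag(1,1,1,1,1).

The boundary map ∂_2: C_2 → C_1 acts by ∂[p,q,r] = [q,r] − [p,r] + [p,q]. For instance
  ∂bef = ef − bf + be,
  ∂adf = df − af + ad.
As a 12×8 matrix over Z this has rank 7, with invariant factors (1,1,1,1,1,1,1).

Now H_k = ker ∂_k / im ∂_{k+1}, so:

  H_0: rank C_0 − rank ∂_1 = 6 − 5 = 1, and the invariant factors of ∂_1 are all 1, so H_0 ≅ Z.
  H_1: rank ker ∂_1 − rank ∂_2 = (12 − 5) − 7 = 0, and the invariant factors of ∂_2 are all 1, so H_1 ≅ 0.
  H_2: rank ker ∂_2 − rank ∂_3 = (8 − 7) − 0 = 1, and there is no ∂_3, so H_2 ≅ Z.

(K is a triangulation of the 2-sphere S^2.)

H_0 ≅ Z,  H_1 = 0,  H_2 ≅ Z.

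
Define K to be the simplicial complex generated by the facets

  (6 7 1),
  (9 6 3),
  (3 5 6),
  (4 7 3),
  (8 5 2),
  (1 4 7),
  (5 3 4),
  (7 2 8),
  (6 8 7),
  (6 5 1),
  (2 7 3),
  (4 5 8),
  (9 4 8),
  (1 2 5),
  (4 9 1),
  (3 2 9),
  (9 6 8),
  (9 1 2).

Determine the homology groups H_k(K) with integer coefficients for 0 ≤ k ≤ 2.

H_0 ≅ Z,  H_1 ≅ Z^2,  H_2 ≅ Z.

Order the vertices as 1 < 2 < 3 < 4 < 5 < 6 < 7 < 8 < 9. Listing each simplex with vertices in this order, K has dimension 2 with simplices:

  0-simplices (9): [1], [2], [3], [4], [5], [6], [7], [8], [9]
  1-simplices (27): (27 of them)
  2-simplices (18): [1,2,5], [1,2,9], [1,4,7], [1,4,9], [1,5,6], [1,6,7], [2,3,7], [2,3,9], [2,5,8], [2,7,8], [3,4,5], [3,4,7], [3,5,6], [3,6,9], [4,5,8], [4,8,9], [6,7,8], [6,8,9]

giving chain groups C_0 ≅ Z^9, C_1 ≅ Z^27, C_2 ≅ Z^18.

The boundary map ∂_1: C_1 → C_0 sends each edge [p,q] (with p < q) to q − p.
The resulting 9×27 matrix has rank 8, and its Smith normal form has invariant factors (1,1,1,1,1,1,1,1).

Boundary ∂_2: C_2 → C_1 maps a triangle to the signed sum of its edges. For instance
  ∂[4,8,9] = [8,9] − [4,9] + [4,8],
  ∂[1,2,9] = [2,9] − [1,9] + [1,2].
The 27×18 boundary matrix has rank 17 and Smith normal form diag(1,1,1,1,1,1,1,1,1,1,1,1,1,1,1,1,1).

Now H_k = ker ∂_k / im ∂_{k+1}, so:

  H_0: rank C_0 − rank ∂_1 = 9 − 8 = 1, and the invariant factors of ∂_1 are all 1, so H_0 = Z.
  H_1: rank ker ∂_1 − rank ∂_2 = (27 − 8) − 17 = 2, and the invariant factors of ∂_2 are all 1, so H_1 = Z^2.
  H_2: rank ker ∂_2 − rank ∂_3 = (18 − 17) − 0 = 1, and there is no ∂_3, so H_2 = Z.

As a check, the Euler characteristic is 9 − 27 + 18 = 0, which agrees with 1 − 2 + 1 = 0.
(K is a triangulation of the torus T^2.)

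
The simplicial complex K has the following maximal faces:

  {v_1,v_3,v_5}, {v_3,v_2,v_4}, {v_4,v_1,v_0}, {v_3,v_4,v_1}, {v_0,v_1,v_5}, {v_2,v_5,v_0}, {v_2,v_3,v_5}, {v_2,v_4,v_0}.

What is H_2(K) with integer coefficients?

H_2 ≅ Z.

Take the total order v_0 < v_1 < v_2 < v_3 < v_4 < v_5 on the vertex set. Then K (dimension 2) consists of the simplices:

  0-simplices (6): [v_0], [v_1], [v_2], [v_3], [v_4], [v_5]
  1-simplices (12): [v_0,v_1], [v_0,v_2], [v_0,v_4], [v_0,v_5], [v_1,v_3], [v_1,v_4], [v_1,v_5], [v_2,v_3], [v_2,v_4], [v_2,v_5], [v_3,v_4], [v_3,v_5]
  2-simplices (8): [v_0,v_1,v_4], [v_0,v_1,v_5], [v_0,v_2,v_4], [v_0,v_2,v_5], [v_1,v_3,v_4], [v_1,v_3,v_5], [v_2,v_3,v_4], [v_2,v_3,v_5]

Hence C_0 ≅ Z^6, C_1 ≅ Z^12, C_2 ≅ Z^8.

∂_1: C_1 → C_0 maps an edge to its endpoints' difference, ∂[p,q] = q − p.
This gives a 6×12 integer matrix of rank 5; reducing to Smith normal form yields diagonal entries (1,1,1,1,1).

The boundary map ∂_2: C_2 → C_1 acts by ∂[p,q,r] = [q,r] − [p,r] + [p,q]. For instance
  ∂[v_2,v_3,v_4] = [v_3,v_4] − [v_2,v_4] + [v_2,v_3],
  ∂[v_0,v_1,v_4] = [v_1,v_4] − [v_0,v_4] + [v_0,v_1].
As a 12×8 matrix over Z this has rank 7, with invariant factors (1,1,1,1,1,1,1).

Now H_k = ker ∂_k / im ∂_{k+1}, so:

  H_2: rank ker ∂_2 − rank ∂_3 = (8 − 7) − 0 = 1, and there is no ∂_3, so H_2 ≅ Z.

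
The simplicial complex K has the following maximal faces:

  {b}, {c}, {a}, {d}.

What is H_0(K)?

Fix the vertex order a < b < c < d and write every simplex with vertices in increasing order. Then dim K = 0 and the simplices of K are:

  0-simplices (4): a, b, c, d

giving chain groups C_0 ≅ Z^4.

Reading off H_k = ker ∂_k / im ∂_{k+1}:

  H_0: rank C_0 − rank ∂_1 = 4 − 0 = 4, and there is no ∂_1, so H_0 = Z^4.

H_0 = Z^4.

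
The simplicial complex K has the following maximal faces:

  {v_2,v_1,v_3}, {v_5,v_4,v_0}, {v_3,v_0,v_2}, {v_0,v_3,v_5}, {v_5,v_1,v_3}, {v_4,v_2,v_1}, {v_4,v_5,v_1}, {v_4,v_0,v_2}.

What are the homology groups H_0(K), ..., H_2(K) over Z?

K has 6 vertices, 12 edges, 8 triangles.
rank ∂_0 = 0, rank ∂_1 = 5 ⇒ b_0 = 6 − 0 − 5 = 1; all invariant factors of ∂_1 are 1 so no torsion. So H_0 ≅ Z.
rank ∂_1 = 5, rank ∂_2 = 7 ⇒ b_1 = 12 − 5 − 7 = 0; all invariant factors of ∂_2 are 1 so no torsion. So H_1 ≅ 0.
rank ∂_2 = 7, rank ∂_3 = 0 ⇒ b_2 = 8 − 7 − 0 = 1. So H_2 ≅ Z.

H_0 = Z,  H_1 = 0,  H_2 = Z.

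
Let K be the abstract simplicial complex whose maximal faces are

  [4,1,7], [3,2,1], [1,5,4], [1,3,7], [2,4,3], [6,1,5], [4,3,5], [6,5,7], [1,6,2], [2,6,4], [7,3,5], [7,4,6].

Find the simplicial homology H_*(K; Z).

Take the total order 1 < 2 < 3 < 4 < 5 < 6 < 7 on the vertex set. Then K (dimension 2) consists of the simplices:

  0-simplices (7): [1], [2], [3], [4], [5], [6], [7]
  1-simplices (18): [1,2], [1,3], [1,4], [1,5], [1,6], [1,7], [2,3], [2,4], [2,6], [3,4], [3,5], [3,7], [4,5], [4,6], [4,7], [5,6], [5,7], [6,7]
  2-simplices (12): [1,2,3], [1,2,6], [1,3,7], [1,4,5], [1,4,7], [1,5,6], [2,3,4], [2,4,6], [3,4,5], [3,5,7], [4,6,7], [5,6,7]

giving chain groups C_0 ≅ Z^7, C_1 ≅ Z^18, C_2 ≅ Z^12.

The boundary map ∂_1: C_1 → C_0 maps an edge to its endpoints' difference, ∂[p,q] = q − p.
The 7×18 boundary matrix has rank 6 and Smith normal form diag(1,1,1,1,1,1).

The boundary map ∂_2: C_2 → C_1 maps a triangle to the signed sum of its edges. For instance
  ∂[1,2,6] = [2,6] − [1,6] + [1,2],
  ∂[1,5,6] = [5,6] − [1,6] + [1,5].
The resulting 18×12 matrix has rank 12, and its Smith normal form has invariant factors (1,1,1,1,1,1,1,1,1,1,1,2).

From H_k ≅ ker(∂_k) / im(∂_{k+1}) we obtain:

  H_0: rank C_0 − rank ∂_1 = 7 − 6 = 1, and the invariant factors of ∂_1 are all 1, so H_0 = Z.
  H_1: rank ker ∂_1 − rank ∂_2 = (18 − 6) − 12 = 0, and ∂_2 has invariant factor 2 > 1, so H_1 = Z/2Z.
  H_2: rank ker ∂_2 − rank ∂_3 = (12 − 12) − 0 = 0, and there is no ∂_3, so H_2 = 0.

As a check, the Euler characteristic is 7 − 18 + 12 = 1, which agrees with 1 − 0 + 0 = 1.

H_0 = Z,  H_1 = Z/2Z,  H_2 = 0.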